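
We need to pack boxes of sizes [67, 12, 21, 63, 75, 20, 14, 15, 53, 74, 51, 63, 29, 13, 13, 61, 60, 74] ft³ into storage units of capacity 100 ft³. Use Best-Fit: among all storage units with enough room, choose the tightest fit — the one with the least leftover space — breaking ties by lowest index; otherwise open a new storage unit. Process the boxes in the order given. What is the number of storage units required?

storage unit 1: place 67 ft³, 33 ft³ left
storage unit 1: place 12 ft³, 21 ft³ left
storage unit 1: place 21 ft³, 0 ft³ left
storage unit 2: place 63 ft³, 37 ft³ left
storage unit 3: place 75 ft³, 25 ft³ left
storage unit 3: place 20 ft³, 5 ft³ left
storage unit 2: place 14 ft³, 23 ft³ left
storage unit 2: place 15 ft³, 8 ft³ left
storage unit 4: place 53 ft³, 47 ft³ left
storage unit 5: place 74 ft³, 26 ft³ left
storage unit 6: place 51 ft³, 49 ft³ left
storage unit 7: place 63 ft³, 37 ft³ left
storage unit 7: place 29 ft³, 8 ft³ left
storage unit 5: place 13 ft³, 13 ft³ left
storage unit 5: place 13 ft³, 0 ft³ left
storage unit 8: place 61 ft³, 39 ft³ left
storage unit 9: place 60 ft³, 40 ft³ left
storage unit 10: place 74 ft³, 26 ft³ left

10 storage units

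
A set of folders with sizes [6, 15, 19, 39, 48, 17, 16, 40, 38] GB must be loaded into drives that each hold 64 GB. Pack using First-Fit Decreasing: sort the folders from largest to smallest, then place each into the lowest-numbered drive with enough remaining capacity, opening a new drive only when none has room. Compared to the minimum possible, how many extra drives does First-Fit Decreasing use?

0

First-Fit Decreasing: [48,16] [40,19] [39,17,6] [38,15] → 4 drives.
Total size 238 GB; any packing needs at least ⌈238/64⌉ = 4 drives.
So 4 is already optimal.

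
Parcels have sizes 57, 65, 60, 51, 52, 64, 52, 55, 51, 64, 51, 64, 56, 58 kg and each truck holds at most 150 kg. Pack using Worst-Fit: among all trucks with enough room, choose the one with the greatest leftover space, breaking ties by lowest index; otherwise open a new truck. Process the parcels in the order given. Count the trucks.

7 trucks

Put 57 kg in truck 1; 93 kg remain.
Put 65 kg in truck 1; 28 kg remain.
Put 60 kg in truck 2; 90 kg remain.
Put 51 kg in truck 2; 39 kg remain.
Put 52 kg in truck 3; 98 kg remain.
Put 64 kg in truck 3; 34 kg remain.
Put 52 kg in truck 4; 98 kg remain.
Put 55 kg in truck 4; 43 kg remain.
Put 51 kg in truck 5; 99 kg remain.
Put 64 kg in truck 5; 35 kg remain.
Put 51 kg in truck 6; 99 kg remain.
Put 64 kg in truck 6; 35 kg remain.
Put 56 kg in truck 7; 94 kg remain.
Put 58 kg in truck 7; 36 kg remain.
Final trucks: [57,65] [60,51] [52,64] [52,55] [51,64] [51,64] [56,58].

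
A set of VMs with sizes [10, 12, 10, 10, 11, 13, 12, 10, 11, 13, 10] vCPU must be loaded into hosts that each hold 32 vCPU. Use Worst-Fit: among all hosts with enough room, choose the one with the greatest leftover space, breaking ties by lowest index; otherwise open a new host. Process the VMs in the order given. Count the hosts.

5

host 1: place 10 vCPU, 22 vCPU left
host 1: place 12 vCPU, 10 vCPU left
host 1: place 10 vCPU, 0 vCPU left
host 2: place 10 vCPU, 22 vCPU left
host 2: place 11 vCPU, 11 vCPU left
host 3: place 13 vCPU, 19 vCPU left
host 3: place 12 vCPU, 7 vCPU left
host 2: place 10 vCPU, 1 vCPU left
host 4: place 11 vCPU, 21 vCPU left
host 4: place 13 vCPU, 8 vCPU left
host 5: place 10 vCPU, 22 vCPU left
Final hosts: [10,12,10] [10,11,10] [13,12] [11,13] [10].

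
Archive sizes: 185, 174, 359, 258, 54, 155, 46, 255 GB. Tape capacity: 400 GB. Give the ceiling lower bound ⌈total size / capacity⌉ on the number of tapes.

Total size = 185 + 174 + 359 + 258 + 54 + 155 + 46 + 255 = 1486 GB.
⌈1486 / 400⌉ = 4.

4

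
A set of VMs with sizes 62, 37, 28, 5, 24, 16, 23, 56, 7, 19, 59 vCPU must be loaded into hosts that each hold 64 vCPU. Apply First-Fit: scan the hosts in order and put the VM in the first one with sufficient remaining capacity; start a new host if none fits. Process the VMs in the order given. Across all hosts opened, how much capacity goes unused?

62 vCPU → host 1 (remaining 2 vCPU)
37 vCPU → host 2 (remaining 27 vCPU)
28 vCPU → host 3 (remaining 36 vCPU)
5 vCPU → host 2 (remaining 22 vCPU)
24 vCPU → host 3 (remaining 12 vCPU)
16 vCPU → host 2 (remaining 6 vCPU)
23 vCPU → host 4 (remaining 41 vCPU)
56 vCPU → host 5 (remaining 8 vCPU)
7 vCPU → host 3 (remaining 5 vCPU)
19 vCPU → host 4 (remaining 22 vCPU)
59 vCPU → host 6 (remaining 5 vCPU)
6 hosts × 64 vCPU = 384 vCPU; used 336 vCPU; unused 48 vCPU.

48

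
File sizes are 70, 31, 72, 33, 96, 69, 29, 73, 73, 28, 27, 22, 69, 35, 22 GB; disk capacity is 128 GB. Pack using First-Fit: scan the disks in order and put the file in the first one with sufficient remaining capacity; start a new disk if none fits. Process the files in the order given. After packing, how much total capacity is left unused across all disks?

147

disk 1: place 70 GB, 58 GB left
disk 1: place 31 GB, 27 GB left
disk 2: place 72 GB, 56 GB left
disk 2: place 33 GB, 23 GB left
disk 3: place 96 GB, 32 GB left
disk 4: place 69 GB, 59 GB left
disk 3: place 29 GB, 3 GB left
disk 5: place 73 GB, 55 GB left
disk 6: place 73 GB, 55 GB left
disk 4: place 28 GB, 31 GB left
disk 1: place 27 GB, 0 GB left
disk 2: place 22 GB, 1 GB left
disk 7: place 69 GB, 59 GB left
disk 5: place 35 GB, 20 GB left
disk 4: place 22 GB, 9 GB left
7 disks × 128 GB = 896 GB; used 749 GB; unused 147 GB.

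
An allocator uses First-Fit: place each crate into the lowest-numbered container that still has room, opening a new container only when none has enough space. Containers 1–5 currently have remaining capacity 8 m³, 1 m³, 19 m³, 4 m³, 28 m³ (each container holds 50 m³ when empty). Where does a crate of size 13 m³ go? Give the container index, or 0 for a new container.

3

Containers with room: container 3 (19 m³), container 5 (28 m³).
The first with room is container 3.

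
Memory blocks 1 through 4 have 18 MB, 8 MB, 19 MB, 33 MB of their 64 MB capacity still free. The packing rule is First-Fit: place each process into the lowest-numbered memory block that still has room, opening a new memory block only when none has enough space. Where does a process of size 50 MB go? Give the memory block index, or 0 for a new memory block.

0

No memory block has ≥ 50 MB free, so a new memory block is opened.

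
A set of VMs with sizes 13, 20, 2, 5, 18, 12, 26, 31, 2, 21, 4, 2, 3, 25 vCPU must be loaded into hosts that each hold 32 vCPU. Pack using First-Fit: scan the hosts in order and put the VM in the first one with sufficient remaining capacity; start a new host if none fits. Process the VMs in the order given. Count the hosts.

Put 13 vCPU in host 1; 19 vCPU remain.
Put 20 vCPU in host 2; 12 vCPU remain.
Put 2 vCPU in host 1; 17 vCPU remain.
Put 5 vCPU in host 1; 12 vCPU remain.
Put 18 vCPU in host 3; 14 vCPU remain.
Put 12 vCPU in host 1; 0 vCPU remain.
Put 26 vCPU in host 4; 6 vCPU remain.
Put 31 vCPU in host 5; 1 vCPU remain.
Put 2 vCPU in host 2; 10 vCPU remain.
Put 21 vCPU in host 6; 11 vCPU remain.
Put 4 vCPU in host 2; 6 vCPU remain.
Put 2 vCPU in host 2; 4 vCPU remain.
Put 3 vCPU in host 2; 1 vCPU remain.
Put 25 vCPU in host 7; 7 vCPU remain.

7 hosts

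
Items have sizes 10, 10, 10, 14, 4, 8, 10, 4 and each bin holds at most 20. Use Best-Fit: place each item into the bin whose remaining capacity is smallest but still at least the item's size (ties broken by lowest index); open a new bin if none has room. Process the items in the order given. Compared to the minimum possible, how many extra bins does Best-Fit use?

0

Best-Fit: [10,10] [10,8] [14,4] [10,4] → 4 bins.
Total size 70; any packing needs at least ⌈70/20⌉ = 4 bins.
So 4 is already optimal.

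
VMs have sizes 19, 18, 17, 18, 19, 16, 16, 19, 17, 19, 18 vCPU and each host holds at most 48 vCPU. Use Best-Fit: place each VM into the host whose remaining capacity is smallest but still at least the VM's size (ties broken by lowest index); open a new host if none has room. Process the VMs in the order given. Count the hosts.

6

Put 19 vCPU in host 1; 29 vCPU remain.
Put 18 vCPU in host 1; 11 vCPU remain.
Put 17 vCPU in host 2; 31 vCPU remain.
Put 18 vCPU in host 2; 13 vCPU remain.
Put 19 vCPU in host 3; 29 vCPU remain.
Put 16 vCPU in host 3; 13 vCPU remain.
Put 16 vCPU in host 4; 32 vCPU remain.
Put 19 vCPU in host 4; 13 vCPU remain.
Put 17 vCPU in host 5; 31 vCPU remain.
Put 19 vCPU in host 5; 12 vCPU remain.
Put 18 vCPU in host 6; 30 vCPU remain.
Final hosts: [19,18] [17,18] [19,16] [16,19] [17,19] [18].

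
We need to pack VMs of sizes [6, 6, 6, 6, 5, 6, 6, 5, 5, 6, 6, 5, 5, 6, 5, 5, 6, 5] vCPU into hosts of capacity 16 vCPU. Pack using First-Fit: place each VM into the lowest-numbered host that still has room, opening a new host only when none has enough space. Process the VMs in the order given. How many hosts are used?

7 hosts

6 vCPU → host 1 (remaining 10 vCPU)
6 vCPU → host 1 (remaining 4 vCPU)
6 vCPU → host 2 (remaining 10 vCPU)
6 vCPU → host 2 (remaining 4 vCPU)
5 vCPU → host 3 (remaining 11 vCPU)
6 vCPU → host 3 (remaining 5 vCPU)
6 vCPU → host 4 (remaining 10 vCPU)
5 vCPU → host 3 (remaining 0 vCPU)
5 vCPU → host 4 (remaining 5 vCPU)
6 vCPU → host 5 (remaining 10 vCPU)
6 vCPU → host 5 (remaining 4 vCPU)
5 vCPU → host 4 (remaining 0 vCPU)
5 vCPU → host 6 (remaining 11 vCPU)
6 vCPU → host 6 (remaining 5 vCPU)
5 vCPU → host 6 (remaining 0 vCPU)
5 vCPU → host 7 (remaining 11 vCPU)
6 vCPU → host 7 (remaining 5 vCPU)
5 vCPU → host 7 (remaining 0 vCPU)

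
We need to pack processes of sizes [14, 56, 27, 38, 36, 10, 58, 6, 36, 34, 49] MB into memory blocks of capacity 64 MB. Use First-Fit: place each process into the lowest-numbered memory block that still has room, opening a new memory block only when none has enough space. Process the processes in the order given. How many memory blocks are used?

8

memory block 1: place 14 MB, 50 MB left
memory block 2: place 56 MB, 8 MB left
memory block 1: place 27 MB, 23 MB left
memory block 3: place 38 MB, 26 MB left
memory block 4: place 36 MB, 28 MB left
memory block 1: place 10 MB, 13 MB left
memory block 5: place 58 MB, 6 MB left
memory block 1: place 6 MB, 7 MB left
memory block 6: place 36 MB, 28 MB left
memory block 7: place 34 MB, 30 MB left
memory block 8: place 49 MB, 15 MB left
Final memory blocks: [14,27,10,6] [56] [38] [36] [58] [36] [34] [49].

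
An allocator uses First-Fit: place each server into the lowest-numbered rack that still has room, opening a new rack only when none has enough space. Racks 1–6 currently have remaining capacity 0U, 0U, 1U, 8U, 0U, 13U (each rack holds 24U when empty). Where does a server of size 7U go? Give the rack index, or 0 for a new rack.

Racks with room: rack 4 (8U), rack 6 (13U).
The first with room is rack 4.

4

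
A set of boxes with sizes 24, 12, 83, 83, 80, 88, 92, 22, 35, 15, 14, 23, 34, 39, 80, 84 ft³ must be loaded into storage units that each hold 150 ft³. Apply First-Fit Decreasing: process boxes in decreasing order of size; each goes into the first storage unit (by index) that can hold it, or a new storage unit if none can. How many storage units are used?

7

Sorted descending: 92, 88, 84, 83, 83, 80, 80, 39, 35, 34, 24, 23, 22, 15, 14, 12.
92 ft³ → storage unit 1 (remaining 58 ft³)
88 ft³ → storage unit 2 (remaining 62 ft³)
84 ft³ → storage unit 3 (remaining 66 ft³)
83 ft³ → storage unit 4 (remaining 67 ft³)
83 ft³ → storage unit 5 (remaining 67 ft³)
80 ft³ → storage unit 6 (remaining 70 ft³)
80 ft³ → storage unit 7 (remaining 70 ft³)
39 ft³ → storage unit 1 (remaining 19 ft³)
35 ft³ → storage unit 2 (remaining 27 ft³)
34 ft³ → storage unit 3 (remaining 32 ft³)
24 ft³ → storage unit 2 (remaining 3 ft³)
23 ft³ → storage unit 3 (remaining 9 ft³)
22 ft³ → storage unit 4 (remaining 45 ft³)
15 ft³ → storage unit 1 (remaining 4 ft³)
14 ft³ → storage unit 4 (remaining 31 ft³)
12 ft³ → storage unit 4 (remaining 19 ft³)
Final storage units: [92,39,15] [88,35,24] [84,34,23] [83,22,14,12] [83] [80] [80].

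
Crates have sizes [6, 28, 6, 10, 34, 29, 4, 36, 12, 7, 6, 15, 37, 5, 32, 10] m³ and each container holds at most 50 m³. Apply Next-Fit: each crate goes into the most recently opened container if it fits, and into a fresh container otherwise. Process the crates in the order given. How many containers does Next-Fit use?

7

Put 6 m³ in container 1; 44 m³ remain.
Put 28 m³ in container 1; 16 m³ remain.
Put 6 m³ in container 1; 10 m³ remain.
Put 10 m³ in container 1; 0 m³ remain.
Put 34 m³ in container 2; 16 m³ remain.
Put 29 m³ in container 3; 21 m³ remain.
Put 4 m³ in container 3; 17 m³ remain.
Put 36 m³ in container 4; 14 m³ remain.
Put 12 m³ in container 4; 2 m³ remain.
Put 7 m³ in container 5; 43 m³ remain.
Put 6 m³ in container 5; 37 m³ remain.
Put 15 m³ in container 5; 22 m³ remain.
Put 37 m³ in container 6; 13 m³ remain.
Put 5 m³ in container 6; 8 m³ remain.
Put 32 m³ in container 7; 18 m³ remain.
Put 10 m³ in container 7; 8 m³ remain.
Final containers: [6,28,6,10] [34] [29,4] [36,12] [7,6,15] [37,5] [32,10].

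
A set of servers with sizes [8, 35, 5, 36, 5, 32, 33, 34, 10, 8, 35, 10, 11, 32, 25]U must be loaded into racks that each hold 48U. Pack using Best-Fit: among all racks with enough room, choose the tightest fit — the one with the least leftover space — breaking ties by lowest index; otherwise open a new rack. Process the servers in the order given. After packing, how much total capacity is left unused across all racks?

65

8U → rack 1 (remaining 40U)
35U → rack 1 (remaining 5U)
5U → rack 1 (remaining 0U)
36U → rack 2 (remaining 12U)
5U → rack 2 (remaining 7U)
32U → rack 3 (remaining 16U)
33U → rack 4 (remaining 15U)
34U → rack 5 (remaining 14U)
10U → rack 5 (remaining 4U)
8U → rack 4 (remaining 7U)
35U → rack 6 (remaining 13U)
10U → rack 6 (remaining 3U)
11U → rack 3 (remaining 5U)
32U → rack 7 (remaining 16U)
25U → rack 8 (remaining 23U)
8 racks × 48U = 384U; used 319U; unused 65U.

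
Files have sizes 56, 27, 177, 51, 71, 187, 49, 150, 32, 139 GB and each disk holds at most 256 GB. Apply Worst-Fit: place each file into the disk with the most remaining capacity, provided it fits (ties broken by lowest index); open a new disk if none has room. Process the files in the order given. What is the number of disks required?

5

56 GB → disk 1 (remaining 200 GB)
27 GB → disk 1 (remaining 173 GB)
177 GB → disk 2 (remaining 79 GB)
51 GB → disk 1 (remaining 122 GB)
71 GB → disk 1 (remaining 51 GB)
187 GB → disk 3 (remaining 69 GB)
49 GB → disk 2 (remaining 30 GB)
150 GB → disk 4 (remaining 106 GB)
32 GB → disk 4 (remaining 74 GB)
139 GB → disk 5 (remaining 117 GB)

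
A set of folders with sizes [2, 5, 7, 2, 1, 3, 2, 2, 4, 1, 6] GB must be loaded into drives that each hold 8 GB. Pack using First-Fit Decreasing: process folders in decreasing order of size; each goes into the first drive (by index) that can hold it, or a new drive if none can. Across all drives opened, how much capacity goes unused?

5

Sorted descending: 7, 6, 5, 4, 3, 2, 2, 2, 2, 1, 1.
drive 1: place 7 GB, 1 GB left
drive 2: place 6 GB, 2 GB left
drive 3: place 5 GB, 3 GB left
drive 4: place 4 GB, 4 GB left
drive 3: place 3 GB, 0 GB left
drive 2: place 2 GB, 0 GB left
drive 4: place 2 GB, 2 GB left
drive 4: place 2 GB, 0 GB left
drive 5: place 2 GB, 6 GB left
drive 1: place 1 GB, 0 GB left
drive 5: place 1 GB, 5 GB left
5 drives × 8 GB = 40 GB; used 35 GB; unused 5 GB.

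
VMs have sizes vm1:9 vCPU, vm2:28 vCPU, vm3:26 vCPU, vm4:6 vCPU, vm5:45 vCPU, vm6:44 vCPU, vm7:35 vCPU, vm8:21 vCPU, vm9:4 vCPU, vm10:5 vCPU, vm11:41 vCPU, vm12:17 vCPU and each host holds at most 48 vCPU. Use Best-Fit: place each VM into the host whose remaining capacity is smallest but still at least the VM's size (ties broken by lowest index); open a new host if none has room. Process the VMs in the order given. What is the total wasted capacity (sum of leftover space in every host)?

55

vm1 (9 vCPU) → host 1 (remaining 39 vCPU)
vm2 (28 vCPU) → host 1 (remaining 11 vCPU)
vm3 (26 vCPU) → host 2 (remaining 22 vCPU)
vm4 (6 vCPU) → host 1 (remaining 5 vCPU)
vm5 (45 vCPU) → host 3 (remaining 3 vCPU)
vm6 (44 vCPU) → host 4 (remaining 4 vCPU)
vm7 (35 vCPU) → host 5 (remaining 13 vCPU)
vm8 (21 vCPU) → host 2 (remaining 1 vCPU)
vm9 (4 vCPU) → host 4 (remaining 0 vCPU)
vm10 (5 vCPU) → host 1 (remaining 0 vCPU)
vm11 (41 vCPU) → host 6 (remaining 7 vCPU)
vm12 (17 vCPU) → host 7 (remaining 31 vCPU)
7 hosts × 48 vCPU = 336 vCPU; used 281 vCPU; unused 55 vCPU.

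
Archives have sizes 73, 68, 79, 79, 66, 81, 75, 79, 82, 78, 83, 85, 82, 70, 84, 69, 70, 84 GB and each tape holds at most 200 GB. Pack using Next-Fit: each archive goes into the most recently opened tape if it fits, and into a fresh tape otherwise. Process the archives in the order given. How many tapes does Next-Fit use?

9 tapes

Put 73 GB in tape 1; 127 GB remain.
Put 68 GB in tape 1; 59 GB remain.
Put 79 GB in tape 2; 121 GB remain.
Put 79 GB in tape 2; 42 GB remain.
Put 66 GB in tape 3; 134 GB remain.
Put 81 GB in tape 3; 53 GB remain.
Put 75 GB in tape 4; 125 GB remain.
Put 79 GB in tape 4; 46 GB remain.
Put 82 GB in tape 5; 118 GB remain.
Put 78 GB in tape 5; 40 GB remain.
Put 83 GB in tape 6; 117 GB remain.
Put 85 GB in tape 6; 32 GB remain.
Put 82 GB in tape 7; 118 GB remain.
Put 70 GB in tape 7; 48 GB remain.
Put 84 GB in tape 8; 116 GB remain.
Put 69 GB in tape 8; 47 GB remain.
Put 70 GB in tape 9; 130 GB remain.
Put 84 GB in tape 9; 46 GB remain.
Final tapes: [73,68] [79,79] [66,81] [75,79] [82,78] [83,85] [82,70] [84,69] [70,84].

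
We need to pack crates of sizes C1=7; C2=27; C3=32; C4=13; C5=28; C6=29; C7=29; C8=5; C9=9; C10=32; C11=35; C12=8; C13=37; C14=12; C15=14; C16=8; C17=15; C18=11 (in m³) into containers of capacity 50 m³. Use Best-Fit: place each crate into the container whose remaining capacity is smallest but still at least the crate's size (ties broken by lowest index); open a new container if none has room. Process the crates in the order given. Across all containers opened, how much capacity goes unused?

49

C1 (7 m³) → container 1 (remaining 43 m³)
C2 (27 m³) → container 1 (remaining 16 m³)
C3 (32 m³) → container 2 (remaining 18 m³)
C4 (13 m³) → container 1 (remaining 3 m³)
C5 (28 m³) → container 3 (remaining 22 m³)
C6 (29 m³) → container 4 (remaining 21 m³)
C7 (29 m³) → container 5 (remaining 21 m³)
C8 (5 m³) → container 2 (remaining 13 m³)
C9 (9 m³) → container 2 (remaining 4 m³)
C10 (32 m³) → container 6 (remaining 18 m³)
C11 (35 m³) → container 7 (remaining 15 m³)
C12 (8 m³) → container 7 (remaining 7 m³)
C13 (37 m³) → container 8 (remaining 13 m³)
C14 (12 m³) → container 8 (remaining 1 m³)
C15 (14 m³) → container 6 (remaining 4 m³)
C16 (8 m³) → container 4 (remaining 13 m³)
C17 (15 m³) → container 5 (remaining 6 m³)
C18 (11 m³) → container 4 (remaining 2 m³)
8 containers × 50 m³ = 400 m³; used 351 m³; unused 49 m³.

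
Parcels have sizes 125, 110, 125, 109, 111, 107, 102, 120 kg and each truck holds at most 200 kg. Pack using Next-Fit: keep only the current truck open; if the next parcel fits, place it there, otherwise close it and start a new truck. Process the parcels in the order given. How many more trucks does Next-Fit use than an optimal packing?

Next-Fit: [125] [110] [125] [109] [111] [107] [102] [120] → 8 trucks.
8 parcels exceed 100 kg (half the capacity), and no two of those can share a truck, so at least 8 trucks are needed.
So 8 is already optimal.

0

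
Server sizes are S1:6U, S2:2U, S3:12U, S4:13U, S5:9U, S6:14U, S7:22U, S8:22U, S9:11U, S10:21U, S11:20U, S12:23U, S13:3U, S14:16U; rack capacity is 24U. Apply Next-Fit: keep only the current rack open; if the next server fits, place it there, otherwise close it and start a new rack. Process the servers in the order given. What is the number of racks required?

Put S1 (6U) in rack 1; 18U remain.
Put S2 (2U) in rack 1; 16U remain.
Put S3 (12U) in rack 1; 4U remain.
Put S4 (13U) in rack 2; 11U remain.
Put S5 (9U) in rack 2; 2U remain.
Put S6 (14U) in rack 3; 10U remain.
Put S7 (22U) in rack 4; 2U remain.
Put S8 (22U) in rack 5; 2U remain.
Put S9 (11U) in rack 6; 13U remain.
Put S10 (21U) in rack 7; 3U remain.
Put S11 (20U) in rack 8; 4U remain.
Put S12 (23U) in rack 9; 1U remain.
Put S13 (3U) in rack 10; 21U remain.
Put S14 (16U) in rack 10; 5U remain.

10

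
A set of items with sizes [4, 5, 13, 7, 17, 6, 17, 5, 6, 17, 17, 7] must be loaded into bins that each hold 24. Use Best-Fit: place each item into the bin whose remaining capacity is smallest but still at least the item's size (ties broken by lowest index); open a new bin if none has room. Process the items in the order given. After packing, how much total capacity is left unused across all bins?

23

4 → bin 1 (remaining 20)
5 → bin 1 (remaining 15)
13 → bin 1 (remaining 2)
7 → bin 2 (remaining 17)
17 → bin 2 (remaining 0)
6 → bin 3 (remaining 18)
17 → bin 3 (remaining 1)
5 → bin 4 (remaining 19)
6 → bin 4 (remaining 13)
17 → bin 5 (remaining 7)
17 → bin 6 (remaining 7)
7 → bin 5 (remaining 0)
6 bins × 24 = 144; used 121; unused 23.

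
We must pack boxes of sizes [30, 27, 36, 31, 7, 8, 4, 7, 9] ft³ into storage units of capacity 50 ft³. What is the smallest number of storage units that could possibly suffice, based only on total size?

4 storage units

Total size = 30 + 27 + 36 + 31 + 7 + 8 + 4 + 7 + 9 = 159 ft³.
⌈159 / 50⌉ = 4.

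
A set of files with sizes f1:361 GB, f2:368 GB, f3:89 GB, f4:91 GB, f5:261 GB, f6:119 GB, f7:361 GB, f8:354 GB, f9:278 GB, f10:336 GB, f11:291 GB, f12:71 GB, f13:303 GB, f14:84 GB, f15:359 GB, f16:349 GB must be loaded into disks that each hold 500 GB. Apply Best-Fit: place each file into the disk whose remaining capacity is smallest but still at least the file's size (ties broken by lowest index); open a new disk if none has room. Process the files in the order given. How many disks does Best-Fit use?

11

disk 1: place f1 (361 GB), 139 GB left
disk 2: place f2 (368 GB), 132 GB left
disk 2: place f3 (89 GB), 43 GB left
disk 1: place f4 (91 GB), 48 GB left
disk 3: place f5 (261 GB), 239 GB left
disk 3: place f6 (119 GB), 120 GB left
disk 4: place f7 (361 GB), 139 GB left
disk 5: place f8 (354 GB), 146 GB left
disk 6: place f9 (278 GB), 222 GB left
disk 7: place f10 (336 GB), 164 GB left
disk 8: place f11 (291 GB), 209 GB left
disk 3: place f12 (71 GB), 49 GB left
disk 9: place f13 (303 GB), 197 GB left
disk 4: place f14 (84 GB), 55 GB left
disk 10: place f15 (359 GB), 141 GB left
disk 11: place f16 (349 GB), 151 GB left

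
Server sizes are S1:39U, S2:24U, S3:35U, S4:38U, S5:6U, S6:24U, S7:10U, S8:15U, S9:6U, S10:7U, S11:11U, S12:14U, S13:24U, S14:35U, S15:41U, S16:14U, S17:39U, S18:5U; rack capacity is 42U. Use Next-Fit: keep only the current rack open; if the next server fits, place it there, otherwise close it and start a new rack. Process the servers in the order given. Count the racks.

rack 1: place S1 (39U), 3U left
rack 2: place S2 (24U), 18U left
rack 3: place S3 (35U), 7U left
rack 4: place S4 (38U), 4U left
rack 5: place S5 (6U), 36U left
rack 5: place S6 (24U), 12U left
rack 5: place S7 (10U), 2U left
rack 6: place S8 (15U), 27U left
rack 6: place S9 (6U), 21U left
rack 6: place S10 (7U), 14U left
rack 6: place S11 (11U), 3U left
rack 7: place S12 (14U), 28U left
rack 7: place S13 (24U), 4U left
rack 8: place S14 (35U), 7U left
rack 9: place S15 (41U), 1U left
rack 10: place S16 (14U), 28U left
rack 11: place S17 (39U), 3U left
rack 12: place S18 (5U), 37U left

12 racks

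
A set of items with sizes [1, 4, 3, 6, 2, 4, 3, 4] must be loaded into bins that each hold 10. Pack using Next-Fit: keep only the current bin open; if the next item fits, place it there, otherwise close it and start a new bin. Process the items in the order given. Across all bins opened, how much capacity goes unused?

13

Put 1 in bin 1; 9 remain.
Put 4 in bin 1; 5 remain.
Put 3 in bin 1; 2 remain.
Put 6 in bin 2; 4 remain.
Put 2 in bin 2; 2 remain.
Put 4 in bin 3; 6 remain.
Put 3 in bin 3; 3 remain.
Put 4 in bin 4; 6 remain.
4 bins × 10 = 40; used 27; unused 13.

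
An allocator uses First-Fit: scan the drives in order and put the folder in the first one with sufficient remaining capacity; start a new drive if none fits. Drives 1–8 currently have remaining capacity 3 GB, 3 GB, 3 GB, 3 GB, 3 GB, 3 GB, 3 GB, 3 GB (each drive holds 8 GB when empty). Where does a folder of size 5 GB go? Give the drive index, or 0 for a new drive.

No drive has ≥ 5 GB free, so a new drive is opened.

0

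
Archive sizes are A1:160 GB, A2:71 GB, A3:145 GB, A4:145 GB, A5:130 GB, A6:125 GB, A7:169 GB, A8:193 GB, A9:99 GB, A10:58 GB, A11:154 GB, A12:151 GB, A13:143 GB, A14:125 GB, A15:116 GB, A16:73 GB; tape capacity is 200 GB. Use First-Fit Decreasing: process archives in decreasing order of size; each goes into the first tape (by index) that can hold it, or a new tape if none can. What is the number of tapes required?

Sorted descending: 193, 169, 160, 154, 151, 145, 145, 143, 130, 125, 125, 116, 99, 73, 71, 58.
Put 193 GB in tape 1; 7 GB remain.
Put 169 GB in tape 2; 31 GB remain.
Put 160 GB in tape 3; 40 GB remain.
Put 154 GB in tape 4; 46 GB remain.
Put 151 GB in tape 5; 49 GB remain.
Put 145 GB in tape 6; 55 GB remain.
Put 145 GB in tape 7; 55 GB remain.
Put 143 GB in tape 8; 57 GB remain.
Put 130 GB in tape 9; 70 GB remain.
Put 125 GB in tape 10; 75 GB remain.
Put 125 GB in tape 11; 75 GB remain.
Put 116 GB in tape 12; 84 GB remain.
Put 99 GB in tape 13; 101 GB remain.
Put 73 GB in tape 10; 2 GB remain.
Put 71 GB in tape 11; 4 GB remain.
Put 58 GB in tape 9; 12 GB remain.

13 tapes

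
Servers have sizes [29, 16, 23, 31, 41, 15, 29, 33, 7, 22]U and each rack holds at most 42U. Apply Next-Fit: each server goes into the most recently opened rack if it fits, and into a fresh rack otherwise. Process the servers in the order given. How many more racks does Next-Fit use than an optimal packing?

Next-Fit: [29] [16,23] [31] [41] [15] [29] [33,7] [22] → 8 racks.
7 servers exceed 21U (half the capacity), and no two of those can share a rack, so at least 7 racks are needed.
An optimal packing achieves that bound: [41] [33,7] [31] [29] [29] [23,16] [22,15] → 7 racks.
Excess: 8 − 7 = 1.

1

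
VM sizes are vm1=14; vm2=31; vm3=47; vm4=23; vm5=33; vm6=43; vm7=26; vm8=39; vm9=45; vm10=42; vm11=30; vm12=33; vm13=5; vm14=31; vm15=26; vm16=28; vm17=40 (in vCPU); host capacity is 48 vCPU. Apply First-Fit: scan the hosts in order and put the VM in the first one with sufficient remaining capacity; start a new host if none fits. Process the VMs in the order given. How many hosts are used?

15

vm1 (14 vCPU) → host 1 (remaining 34 vCPU)
vm2 (31 vCPU) → host 1 (remaining 3 vCPU)
vm3 (47 vCPU) → host 2 (remaining 1 vCPU)
vm4 (23 vCPU) → host 3 (remaining 25 vCPU)
vm5 (33 vCPU) → host 4 (remaining 15 vCPU)
vm6 (43 vCPU) → host 5 (remaining 5 vCPU)
vm7 (26 vCPU) → host 6 (remaining 22 vCPU)
vm8 (39 vCPU) → host 7 (remaining 9 vCPU)
vm9 (45 vCPU) → host 8 (remaining 3 vCPU)
vm10 (42 vCPU) → host 9 (remaining 6 vCPU)
vm11 (30 vCPU) → host 10 (remaining 18 vCPU)
vm12 (33 vCPU) → host 11 (remaining 15 vCPU)
vm13 (5 vCPU) → host 3 (remaining 20 vCPU)
vm14 (31 vCPU) → host 12 (remaining 17 vCPU)
vm15 (26 vCPU) → host 13 (remaining 22 vCPU)
vm16 (28 vCPU) → host 14 (remaining 20 vCPU)
vm17 (40 vCPU) → host 15 (remaining 8 vCPU)
Final hosts: [14,31] [47] [23,5] [33] [43] [26] [39] [45] [42] [30] [33] [31] [26] [28] [40].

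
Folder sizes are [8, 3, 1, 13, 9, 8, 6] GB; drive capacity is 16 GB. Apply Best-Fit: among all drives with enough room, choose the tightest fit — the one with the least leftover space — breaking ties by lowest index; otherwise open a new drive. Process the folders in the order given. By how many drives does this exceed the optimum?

Best-Fit: [8,3,1] [13] [9,6] [8] → 4 drives.
Total size 48 GB; any packing needs at least ⌈48/16⌉ = 3 drives.
An optimal packing achieves that bound: [13,3] [9,6,1] [8,8] → 3 drives.
Excess: 4 − 3 = 1.

1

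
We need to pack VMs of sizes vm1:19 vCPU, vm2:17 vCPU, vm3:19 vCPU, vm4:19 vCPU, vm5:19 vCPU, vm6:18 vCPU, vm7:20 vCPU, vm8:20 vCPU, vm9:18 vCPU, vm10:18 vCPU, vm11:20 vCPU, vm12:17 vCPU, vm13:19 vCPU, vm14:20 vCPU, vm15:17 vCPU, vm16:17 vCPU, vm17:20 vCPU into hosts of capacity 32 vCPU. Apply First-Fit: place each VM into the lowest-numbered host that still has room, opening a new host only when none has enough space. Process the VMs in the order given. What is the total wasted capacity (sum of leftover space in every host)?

host 1: place vm1 (19 vCPU), 13 vCPU left
host 2: place vm2 (17 vCPU), 15 vCPU left
host 3: place vm3 (19 vCPU), 13 vCPU left
host 4: place vm4 (19 vCPU), 13 vCPU left
host 5: place vm5 (19 vCPU), 13 vCPU left
host 6: place vm6 (18 vCPU), 14 vCPU left
host 7: place vm7 (20 vCPU), 12 vCPU left
host 8: place vm8 (20 vCPU), 12 vCPU left
host 9: place vm9 (18 vCPU), 14 vCPU left
host 10: place vm10 (18 vCPU), 14 vCPU left
host 11: place vm11 (20 vCPU), 12 vCPU left
host 12: place vm12 (17 vCPU), 15 vCPU left
host 13: place vm13 (19 vCPU), 13 vCPU left
host 14: place vm14 (20 vCPU), 12 vCPU left
host 15: place vm15 (17 vCPU), 15 vCPU left
host 16: place vm16 (17 vCPU), 15 vCPU left
host 17: place vm17 (20 vCPU), 12 vCPU left
17 hosts × 32 vCPU = 544 vCPU; used 317 vCPU; unused 227 vCPU.

227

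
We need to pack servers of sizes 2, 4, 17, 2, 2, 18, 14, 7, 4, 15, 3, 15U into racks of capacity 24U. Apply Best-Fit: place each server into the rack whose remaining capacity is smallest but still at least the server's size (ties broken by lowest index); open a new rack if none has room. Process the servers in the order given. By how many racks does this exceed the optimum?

Best-Fit: [2,4,17] [2,2,18] [14,7,3] [4,15] [15] → 5 racks.
Total size 103U; any packing needs at least ⌈103/24⌉ = 5 racks.
So 5 is already optimal.

0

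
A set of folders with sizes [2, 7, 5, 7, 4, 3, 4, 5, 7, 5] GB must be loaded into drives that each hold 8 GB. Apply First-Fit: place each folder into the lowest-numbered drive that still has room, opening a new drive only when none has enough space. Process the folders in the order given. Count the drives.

drive 1: place 2 GB, 6 GB left
drive 2: place 7 GB, 1 GB left
drive 1: place 5 GB, 1 GB left
drive 3: place 7 GB, 1 GB left
drive 4: place 4 GB, 4 GB left
drive 4: place 3 GB, 1 GB left
drive 5: place 4 GB, 4 GB left
drive 6: place 5 GB, 3 GB left
drive 7: place 7 GB, 1 GB left
drive 8: place 5 GB, 3 GB left
Final drives: [2,5] [7] [7] [4,3] [4] [5] [7] [5].

8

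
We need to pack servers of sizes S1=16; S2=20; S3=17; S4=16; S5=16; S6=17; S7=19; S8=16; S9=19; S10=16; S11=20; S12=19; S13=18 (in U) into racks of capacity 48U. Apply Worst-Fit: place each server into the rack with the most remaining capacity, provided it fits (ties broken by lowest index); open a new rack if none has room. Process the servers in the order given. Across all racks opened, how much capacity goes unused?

107

Put S1 (16U) in rack 1; 32U remain.
Put S2 (20U) in rack 1; 12U remain.
Put S3 (17U) in rack 2; 31U remain.
Put S4 (16U) in rack 2; 15U remain.
Put S5 (16U) in rack 3; 32U remain.
Put S6 (17U) in rack 3; 15U remain.
Put S7 (19U) in rack 4; 29U remain.
Put S8 (16U) in rack 4; 13U remain.
Put S9 (19U) in rack 5; 29U remain.
Put S10 (16U) in rack 5; 13U remain.
Put S11 (20U) in rack 6; 28U remain.
Put S12 (19U) in rack 6; 9U remain.
Put S13 (18U) in rack 7; 30U remain.
7 racks × 48U = 336U; used 229U; unused 107U.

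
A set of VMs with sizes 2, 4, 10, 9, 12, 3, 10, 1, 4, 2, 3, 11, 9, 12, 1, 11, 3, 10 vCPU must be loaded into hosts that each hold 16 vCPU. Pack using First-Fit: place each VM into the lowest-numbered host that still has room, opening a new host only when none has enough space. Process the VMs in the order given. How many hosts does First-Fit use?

9

host 1: place 2 vCPU, 14 vCPU left
host 1: place 4 vCPU, 10 vCPU left
host 1: place 10 vCPU, 0 vCPU left
host 2: place 9 vCPU, 7 vCPU left
host 3: place 12 vCPU, 4 vCPU left
host 2: place 3 vCPU, 4 vCPU left
host 4: place 10 vCPU, 6 vCPU left
host 2: place 1 vCPU, 3 vCPU left
host 3: place 4 vCPU, 0 vCPU left
host 2: place 2 vCPU, 1 vCPU left
host 4: place 3 vCPU, 3 vCPU left
host 5: place 11 vCPU, 5 vCPU left
host 6: place 9 vCPU, 7 vCPU left
host 7: place 12 vCPU, 4 vCPU left
host 2: place 1 vCPU, 0 vCPU left
host 8: place 11 vCPU, 5 vCPU left
host 4: place 3 vCPU, 0 vCPU left
host 9: place 10 vCPU, 6 vCPU left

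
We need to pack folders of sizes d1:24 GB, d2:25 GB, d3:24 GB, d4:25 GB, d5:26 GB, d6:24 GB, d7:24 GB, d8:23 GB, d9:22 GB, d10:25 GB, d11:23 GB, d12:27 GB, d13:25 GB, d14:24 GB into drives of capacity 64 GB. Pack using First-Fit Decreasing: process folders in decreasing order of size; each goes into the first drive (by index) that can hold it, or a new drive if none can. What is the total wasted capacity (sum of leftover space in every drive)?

107

Sorted descending: 27, 26, 25, 25, 25, 25, 24, 24, 24, 24, 24, 23, 23, 22.
27 GB → drive 1 (remaining 37 GB)
26 GB → drive 1 (remaining 11 GB)
25 GB → drive 2 (remaining 39 GB)
25 GB → drive 2 (remaining 14 GB)
25 GB → drive 3 (remaining 39 GB)
25 GB → drive 3 (remaining 14 GB)
24 GB → drive 4 (remaining 40 GB)
24 GB → drive 4 (remaining 16 GB)
24 GB → drive 5 (remaining 40 GB)
24 GB → drive 5 (remaining 16 GB)
24 GB → drive 6 (remaining 40 GB)
23 GB → drive 6 (remaining 17 GB)
23 GB → drive 7 (remaining 41 GB)
22 GB → drive 7 (remaining 19 GB)
7 drives × 64 GB = 448 GB; used 341 GB; unused 107 GB.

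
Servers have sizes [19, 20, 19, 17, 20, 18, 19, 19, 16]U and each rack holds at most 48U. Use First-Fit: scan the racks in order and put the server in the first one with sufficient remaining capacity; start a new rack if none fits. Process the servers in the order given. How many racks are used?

Put 19U in rack 1; 29U remain.
Put 20U in rack 1; 9U remain.
Put 19U in rack 2; 29U remain.
Put 17U in rack 2; 12U remain.
Put 20U in rack 3; 28U remain.
Put 18U in rack 3; 10U remain.
Put 19U in rack 4; 29U remain.
Put 19U in rack 4; 10U remain.
Put 16U in rack 5; 32U remain.
Final racks: [19,20] [19,17] [20,18] [19,19] [16].

5 racks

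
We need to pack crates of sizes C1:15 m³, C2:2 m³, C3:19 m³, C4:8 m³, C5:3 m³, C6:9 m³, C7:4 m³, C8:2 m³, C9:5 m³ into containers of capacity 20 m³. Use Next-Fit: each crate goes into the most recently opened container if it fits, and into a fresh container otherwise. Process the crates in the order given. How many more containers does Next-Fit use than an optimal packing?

Next-Fit: [15,2] [19] [8,3,9] [4,2,5] → 4 containers.
Total size 67 m³; any packing needs at least ⌈67/20⌉ = 4 containers.
So 4 is already optimal.

0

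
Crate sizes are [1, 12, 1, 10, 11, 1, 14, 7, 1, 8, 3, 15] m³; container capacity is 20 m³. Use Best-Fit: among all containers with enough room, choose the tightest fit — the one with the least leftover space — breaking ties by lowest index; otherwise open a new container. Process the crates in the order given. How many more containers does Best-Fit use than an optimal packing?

Best-Fit: [1,12,1,1,3] [10,8] [11,7,1] [14] [15] → 5 containers.
Total size 84 m³; any packing needs at least ⌈84/20⌉ = 5 containers.
So 5 is already optimal.

0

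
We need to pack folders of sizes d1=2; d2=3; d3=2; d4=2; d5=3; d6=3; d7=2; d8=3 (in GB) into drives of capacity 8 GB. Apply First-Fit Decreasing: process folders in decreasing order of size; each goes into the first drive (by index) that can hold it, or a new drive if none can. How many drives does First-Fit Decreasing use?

Sorted descending: 3, 3, 3, 3, 2, 2, 2, 2.
Put 3 GB in drive 1; 5 GB remain.
Put 3 GB in drive 1; 2 GB remain.
Put 3 GB in drive 2; 5 GB remain.
Put 3 GB in drive 2; 2 GB remain.
Put 2 GB in drive 1; 0 GB remain.
Put 2 GB in drive 2; 0 GB remain.
Put 2 GB in drive 3; 6 GB remain.
Put 2 GB in drive 3; 4 GB remain.

3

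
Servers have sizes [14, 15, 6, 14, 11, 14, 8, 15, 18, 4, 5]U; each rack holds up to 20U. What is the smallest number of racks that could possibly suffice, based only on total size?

Total size = 14 + 15 + 6 + 14 + 11 + 14 + 8 + 15 + 18 + 4 + 5 = 124U.
⌈124 / 20⌉ = 7.

7 racks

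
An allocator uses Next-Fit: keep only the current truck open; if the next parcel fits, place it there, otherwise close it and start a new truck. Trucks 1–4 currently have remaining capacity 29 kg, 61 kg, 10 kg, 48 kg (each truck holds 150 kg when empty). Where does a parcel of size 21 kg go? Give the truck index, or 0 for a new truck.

4

Next-Fit only looks at truck 4, which has 48 kg free.
21 kg fits there.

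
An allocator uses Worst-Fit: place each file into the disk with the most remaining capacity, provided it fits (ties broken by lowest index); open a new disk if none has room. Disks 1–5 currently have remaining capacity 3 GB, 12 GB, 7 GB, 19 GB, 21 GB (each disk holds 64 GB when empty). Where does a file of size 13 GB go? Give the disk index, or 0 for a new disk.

Disks with room: disk 4 (19 GB), disk 5 (21 GB).
Most room is disk 5 with 21 GB free.

5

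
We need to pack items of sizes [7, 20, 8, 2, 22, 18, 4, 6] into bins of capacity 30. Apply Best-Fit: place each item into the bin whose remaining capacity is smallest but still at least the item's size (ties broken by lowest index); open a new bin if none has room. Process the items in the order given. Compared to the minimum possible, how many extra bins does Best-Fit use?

Best-Fit: [7,20,2] [8,22] [18,4,6] → 3 bins.
Total size 87; any packing needs at least ⌈87/30⌉ = 3 bins.
So 3 is already optimal.

0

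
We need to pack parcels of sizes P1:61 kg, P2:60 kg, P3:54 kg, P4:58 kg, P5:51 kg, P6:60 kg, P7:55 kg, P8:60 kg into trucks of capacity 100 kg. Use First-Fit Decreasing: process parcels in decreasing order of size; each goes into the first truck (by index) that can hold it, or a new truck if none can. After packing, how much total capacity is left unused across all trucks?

341

Sorted descending: 61, 60, 60, 60, 58, 55, 54, 51.
Put 61 kg in truck 1; 39 kg remain.
Put 60 kg in truck 2; 40 kg remain.
Put 60 kg in truck 3; 40 kg remain.
Put 60 kg in truck 4; 40 kg remain.
Put 58 kg in truck 5; 42 kg remain.
Put 55 kg in truck 6; 45 kg remain.
Put 54 kg in truck 7; 46 kg remain.
Put 51 kg in truck 8; 49 kg remain.
8 trucks × 100 kg = 800 kg; used 459 kg; unused 341 kg.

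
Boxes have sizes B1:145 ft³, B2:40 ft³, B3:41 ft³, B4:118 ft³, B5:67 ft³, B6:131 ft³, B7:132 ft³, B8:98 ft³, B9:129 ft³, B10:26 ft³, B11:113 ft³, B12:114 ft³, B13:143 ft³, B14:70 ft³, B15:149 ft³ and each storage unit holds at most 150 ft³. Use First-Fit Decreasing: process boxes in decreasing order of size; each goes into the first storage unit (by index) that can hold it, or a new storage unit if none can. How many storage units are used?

12

Sorted descending: 149, 145, 143, 132, 131, 129, 118, 114, 113, 98, 70, 67, 41, 40, 26.
149 ft³ → storage unit 1 (remaining 1 ft³)
145 ft³ → storage unit 2 (remaining 5 ft³)
143 ft³ → storage unit 3 (remaining 7 ft³)
132 ft³ → storage unit 4 (remaining 18 ft³)
131 ft³ → storage unit 5 (remaining 19 ft³)
129 ft³ → storage unit 6 (remaining 21 ft³)
118 ft³ → storage unit 7 (remaining 32 ft³)
114 ft³ → storage unit 8 (remaining 36 ft³)
113 ft³ → storage unit 9 (remaining 37 ft³)
98 ft³ → storage unit 10 (remaining 52 ft³)
70 ft³ → storage unit 11 (remaining 80 ft³)
67 ft³ → storage unit 11 (remaining 13 ft³)
41 ft³ → storage unit 10 (remaining 11 ft³)
40 ft³ → storage unit 12 (remaining 110 ft³)
26 ft³ → storage unit 7 (remaining 6 ft³)
Final storage units: [149] [145] [143] [132] [131] [129] [118,26] [114] [113] [98,41] [70,67] [40].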